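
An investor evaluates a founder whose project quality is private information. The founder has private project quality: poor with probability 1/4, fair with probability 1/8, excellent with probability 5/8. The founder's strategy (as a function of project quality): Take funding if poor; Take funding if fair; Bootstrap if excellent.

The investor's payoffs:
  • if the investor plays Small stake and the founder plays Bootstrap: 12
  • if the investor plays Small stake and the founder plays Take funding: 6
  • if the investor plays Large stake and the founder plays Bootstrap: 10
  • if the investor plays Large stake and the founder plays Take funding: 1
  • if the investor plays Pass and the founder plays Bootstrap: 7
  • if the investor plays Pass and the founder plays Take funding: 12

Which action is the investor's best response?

Small stake

E[Small stake] = 1/4·(6) + 1/8·(6) + 5/8·(12) = 39/4
E[Large stake] = 1/4·(1) + 1/8·(1) + 5/8·(10) = 53/8
E[Pass] = 1/4·(12) + 1/8·(12) + 5/8·(7) = 71/8
Best response: Small stake (39/4 is the largest).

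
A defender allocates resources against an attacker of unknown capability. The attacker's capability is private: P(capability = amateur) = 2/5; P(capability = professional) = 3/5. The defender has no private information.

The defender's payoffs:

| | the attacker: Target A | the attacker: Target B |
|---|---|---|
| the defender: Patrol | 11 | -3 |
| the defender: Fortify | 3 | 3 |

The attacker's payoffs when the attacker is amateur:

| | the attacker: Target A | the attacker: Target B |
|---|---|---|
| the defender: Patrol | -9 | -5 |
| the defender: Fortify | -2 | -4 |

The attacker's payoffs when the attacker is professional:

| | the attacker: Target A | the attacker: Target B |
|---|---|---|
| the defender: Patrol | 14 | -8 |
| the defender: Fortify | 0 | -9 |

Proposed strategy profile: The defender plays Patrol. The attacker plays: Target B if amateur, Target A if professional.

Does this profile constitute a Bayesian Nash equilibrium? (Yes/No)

A profile is a BNE iff every type of every player is best-responding given beliefs about the other side.
The defender plays Patrol: E[Patrol] = 2/5·(-3) + 3/5·(11) = 27/5; E[Fortify] = 3. Best-responding. ✓
The attacker (capability amateur), facing Patrol: Target A gives -9, Target B gives -5. Proposed Target B is best. ✓
The attacker (capability professional), facing Patrol: Target A gives 14, Target B gives -8. Proposed Target A is best. ✓

Yes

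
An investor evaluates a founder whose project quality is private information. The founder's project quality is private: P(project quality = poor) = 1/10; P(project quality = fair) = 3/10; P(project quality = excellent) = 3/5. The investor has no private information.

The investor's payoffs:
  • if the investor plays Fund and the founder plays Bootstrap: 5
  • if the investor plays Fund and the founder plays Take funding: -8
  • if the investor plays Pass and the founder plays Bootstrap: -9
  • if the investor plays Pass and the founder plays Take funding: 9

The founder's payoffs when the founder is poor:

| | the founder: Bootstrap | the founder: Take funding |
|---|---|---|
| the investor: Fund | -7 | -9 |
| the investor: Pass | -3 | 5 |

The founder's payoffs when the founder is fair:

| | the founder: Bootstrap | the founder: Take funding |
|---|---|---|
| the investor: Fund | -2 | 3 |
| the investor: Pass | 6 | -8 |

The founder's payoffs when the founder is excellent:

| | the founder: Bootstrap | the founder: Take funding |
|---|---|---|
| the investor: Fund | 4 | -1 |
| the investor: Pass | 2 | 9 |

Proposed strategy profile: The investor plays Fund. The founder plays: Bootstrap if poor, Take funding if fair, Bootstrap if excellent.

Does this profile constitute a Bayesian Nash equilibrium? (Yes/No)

The investor plays Fund: E[Fund] = 1/10·(5) + 3/10·(-8) + 3/5·(5) = 11/10; E[Pass] = -18/5. Best-responding. ✓
The founder (project quality poor), facing Fund: Bootstrap gives -7, Take funding gives -9. Proposed Bootstrap is best. ✓
The founder (project quality fair), facing Fund: Bootstrap gives -2, Take funding gives 3. Proposed Take funding is best. ✓
The founder (project quality excellent), facing Fund: Bootstrap gives 4, Take funding gives -1. Proposed Bootstrap is best. ✓

Yes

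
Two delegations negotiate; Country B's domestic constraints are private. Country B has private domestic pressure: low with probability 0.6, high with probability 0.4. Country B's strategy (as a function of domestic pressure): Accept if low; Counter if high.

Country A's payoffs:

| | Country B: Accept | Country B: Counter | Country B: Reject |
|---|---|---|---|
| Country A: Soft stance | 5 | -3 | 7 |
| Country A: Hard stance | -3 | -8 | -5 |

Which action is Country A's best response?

Soft stance

E[Soft stance] = 0.6·(5) + 0.4·(-3) = 1.8
E[Hard stance] = 0.6·(-3) + 0.4·(-8) = -5
Best response: Soft stance (1.8 is the largest).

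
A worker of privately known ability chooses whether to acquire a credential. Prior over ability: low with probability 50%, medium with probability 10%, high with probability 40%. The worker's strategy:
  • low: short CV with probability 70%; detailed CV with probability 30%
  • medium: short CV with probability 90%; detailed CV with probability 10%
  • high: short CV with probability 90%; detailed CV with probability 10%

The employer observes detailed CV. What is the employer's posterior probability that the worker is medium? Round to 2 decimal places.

0.05

Apply Bayes' rule using the sender's strategy as the likelihood.
P(detailed CV) = 0.5·0.3 + 0.1·0.1 + 0.4·0.1 = 0.2
P(medium | detailed CV) = (0.1·0.1) / 0.2 = 0.01 / 0.2 = 0.05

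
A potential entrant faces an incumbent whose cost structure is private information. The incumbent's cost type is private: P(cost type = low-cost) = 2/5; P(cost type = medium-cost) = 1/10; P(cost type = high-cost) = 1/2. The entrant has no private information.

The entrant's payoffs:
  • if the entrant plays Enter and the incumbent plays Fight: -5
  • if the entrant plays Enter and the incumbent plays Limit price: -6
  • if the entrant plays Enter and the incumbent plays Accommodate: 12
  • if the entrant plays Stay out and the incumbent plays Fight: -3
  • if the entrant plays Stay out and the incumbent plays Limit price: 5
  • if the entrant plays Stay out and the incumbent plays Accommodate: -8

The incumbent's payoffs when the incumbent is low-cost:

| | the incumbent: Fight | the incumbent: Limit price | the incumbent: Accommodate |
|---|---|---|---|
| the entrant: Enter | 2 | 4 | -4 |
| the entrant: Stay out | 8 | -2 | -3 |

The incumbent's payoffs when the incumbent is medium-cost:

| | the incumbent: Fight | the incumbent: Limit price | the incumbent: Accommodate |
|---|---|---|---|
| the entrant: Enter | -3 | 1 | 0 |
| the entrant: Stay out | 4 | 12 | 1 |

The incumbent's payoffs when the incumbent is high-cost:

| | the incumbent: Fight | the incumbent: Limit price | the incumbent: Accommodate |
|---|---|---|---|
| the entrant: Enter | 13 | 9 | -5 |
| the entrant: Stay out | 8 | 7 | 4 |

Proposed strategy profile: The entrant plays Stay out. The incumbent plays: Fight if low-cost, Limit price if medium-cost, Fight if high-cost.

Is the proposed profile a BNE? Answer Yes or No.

The entrant plays Stay out: E[Stay out] = 2/5·(-3) + 1/10·(5) + 1/2·(-3) = -11/5; E[Enter] = -51/10. Best-responding. ✓
The incumbent (cost type low-cost), facing Stay out: Fight gives 8, Limit price gives -2, Accommodate gives -3. Proposed Fight is best. ✓
The incumbent (cost type medium-cost), facing Stay out: Fight gives 4, Limit price gives 12, Accommodate gives 1. Proposed Limit price is best. ✓
The incumbent (cost type high-cost), facing Stay out: Fight gives 8, Limit price gives 7, Accommodate gives 4. Proposed Fight is best. ✓

Yes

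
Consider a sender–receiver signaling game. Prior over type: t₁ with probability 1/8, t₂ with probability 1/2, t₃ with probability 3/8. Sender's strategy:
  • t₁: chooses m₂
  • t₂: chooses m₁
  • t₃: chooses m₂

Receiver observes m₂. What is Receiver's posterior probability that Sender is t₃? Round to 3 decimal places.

Apply Bayes' rule using the sender's strategy as the likelihood.
P(m₂) = (1/8)·1 + (1/2)·0 + (3/8)·1 = 1/2
P(t₃ | m₂) = ((3/8)·1) / (1/2) = (3/8) / (1/2) = 3/4

0.750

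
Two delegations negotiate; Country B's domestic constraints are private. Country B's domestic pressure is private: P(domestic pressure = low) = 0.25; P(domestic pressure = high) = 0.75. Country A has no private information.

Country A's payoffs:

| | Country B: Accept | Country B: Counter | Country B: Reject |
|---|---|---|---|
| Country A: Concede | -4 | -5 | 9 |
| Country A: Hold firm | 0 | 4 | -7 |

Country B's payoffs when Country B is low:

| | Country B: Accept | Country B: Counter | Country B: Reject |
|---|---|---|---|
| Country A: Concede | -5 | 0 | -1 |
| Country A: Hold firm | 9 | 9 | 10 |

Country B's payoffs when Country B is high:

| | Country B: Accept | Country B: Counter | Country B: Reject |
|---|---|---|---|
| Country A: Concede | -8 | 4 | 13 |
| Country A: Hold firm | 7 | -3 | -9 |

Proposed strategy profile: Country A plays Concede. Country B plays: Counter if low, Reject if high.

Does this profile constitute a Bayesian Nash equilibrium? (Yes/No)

Yes

Country A plays Concede: E[Concede] = 0.25·(-5) + 0.75·(9) = 5.5; E[Hold firm] = -4.25. Best-responding. ✓
Country B (domestic pressure low), facing Concede: Accept gives -5, Counter gives 0, Reject gives -1. Proposed Counter is best. ✓
Country B (domestic pressure high), facing Concede: Accept gives -8, Counter gives 4, Reject gives 13. Proposed Reject is best. ✓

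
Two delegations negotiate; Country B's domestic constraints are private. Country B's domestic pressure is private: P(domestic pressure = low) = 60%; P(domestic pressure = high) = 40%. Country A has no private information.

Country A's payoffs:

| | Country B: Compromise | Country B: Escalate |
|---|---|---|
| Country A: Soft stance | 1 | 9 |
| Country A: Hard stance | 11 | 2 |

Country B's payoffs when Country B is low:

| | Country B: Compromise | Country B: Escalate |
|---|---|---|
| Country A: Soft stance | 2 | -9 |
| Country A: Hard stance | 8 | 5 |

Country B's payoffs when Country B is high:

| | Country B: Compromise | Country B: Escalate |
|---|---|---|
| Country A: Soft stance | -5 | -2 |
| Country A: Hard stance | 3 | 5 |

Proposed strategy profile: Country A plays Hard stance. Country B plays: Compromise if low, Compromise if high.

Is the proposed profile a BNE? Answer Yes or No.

No

Country A plays Hard stance: E[Hard stance] = 0.6·(11) + 0.4·(11) = 11; E[Soft stance] = 1. Best-responding. ✓
Country B (domestic pressure low), facing Hard stance: Compromise gives 8, Escalate gives 5. Proposed Compromise is best. ✓
Country B (domestic pressure high), facing Hard stance: Compromise gives 3, Escalate gives 5. Proposed Compromise is not best — profitable deviation exists. ✗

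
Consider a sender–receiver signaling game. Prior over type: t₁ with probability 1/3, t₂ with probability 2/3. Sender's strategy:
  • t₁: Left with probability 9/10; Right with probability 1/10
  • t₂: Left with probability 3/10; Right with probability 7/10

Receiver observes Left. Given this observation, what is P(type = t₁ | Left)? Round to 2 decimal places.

0.60

Apply Bayes' rule using the sender's strategy as the likelihood.
P(Left) = (1/3)·(9/10) + (2/3)·(3/10) = 1/2
P(t₁ | Left) = ((1/3)·(9/10)) / (1/2) = (3/10) / (1/2) = 3/5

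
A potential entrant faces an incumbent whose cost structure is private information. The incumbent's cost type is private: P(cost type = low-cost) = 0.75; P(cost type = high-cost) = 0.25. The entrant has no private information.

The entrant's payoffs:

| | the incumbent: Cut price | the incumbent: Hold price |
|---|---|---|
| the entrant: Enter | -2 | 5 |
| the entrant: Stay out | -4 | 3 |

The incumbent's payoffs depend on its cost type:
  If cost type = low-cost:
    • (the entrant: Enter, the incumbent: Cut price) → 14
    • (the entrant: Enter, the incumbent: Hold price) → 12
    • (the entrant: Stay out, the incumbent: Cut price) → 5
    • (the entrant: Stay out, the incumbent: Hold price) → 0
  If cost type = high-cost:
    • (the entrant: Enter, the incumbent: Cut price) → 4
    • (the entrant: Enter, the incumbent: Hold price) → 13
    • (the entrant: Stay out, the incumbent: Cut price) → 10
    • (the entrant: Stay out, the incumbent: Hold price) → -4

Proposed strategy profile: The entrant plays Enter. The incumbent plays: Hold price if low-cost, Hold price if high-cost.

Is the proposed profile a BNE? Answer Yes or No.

The entrant plays Enter: E[Enter] = 0.75·(5) + 0.25·(5) = 5; E[Stay out] = 3. Best-responding. ✓
The incumbent (cost type low-cost), facing Enter: Cut price gives 14, Hold price gives 12. Proposed Hold price is not best — profitable deviation exists. ✗
The incumbent (cost type high-cost), facing Enter: Cut price gives 4, Hold price gives 13. Proposed Hold price is best. ✓

No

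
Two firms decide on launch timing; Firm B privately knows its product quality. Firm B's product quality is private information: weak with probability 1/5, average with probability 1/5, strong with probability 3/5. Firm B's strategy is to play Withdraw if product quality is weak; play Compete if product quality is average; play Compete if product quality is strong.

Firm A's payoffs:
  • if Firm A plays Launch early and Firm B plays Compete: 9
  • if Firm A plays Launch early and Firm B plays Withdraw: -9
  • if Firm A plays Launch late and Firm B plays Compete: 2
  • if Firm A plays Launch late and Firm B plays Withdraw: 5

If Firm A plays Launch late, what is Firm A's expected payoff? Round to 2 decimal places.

Take the expectation over Firm B's product quality, weighting each type's action by its prior probability.
E[Launch late] = 1/5·5 + 1/5·2 + 3/5·2 = 1 + 2/5 + 6/5 = 13/5

2.60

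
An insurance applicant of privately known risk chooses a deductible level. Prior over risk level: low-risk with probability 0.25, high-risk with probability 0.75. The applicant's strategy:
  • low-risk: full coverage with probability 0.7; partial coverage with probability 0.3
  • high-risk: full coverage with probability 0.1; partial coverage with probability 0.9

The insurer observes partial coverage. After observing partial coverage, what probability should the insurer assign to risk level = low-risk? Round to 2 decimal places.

P(partial coverage) = 0.25·0.3 + 0.75·0.9 = 0.75
P(low-risk | partial coverage) = (0.25·0.3) / 0.75 = 0.075 / 0.75 = 0.1

0.10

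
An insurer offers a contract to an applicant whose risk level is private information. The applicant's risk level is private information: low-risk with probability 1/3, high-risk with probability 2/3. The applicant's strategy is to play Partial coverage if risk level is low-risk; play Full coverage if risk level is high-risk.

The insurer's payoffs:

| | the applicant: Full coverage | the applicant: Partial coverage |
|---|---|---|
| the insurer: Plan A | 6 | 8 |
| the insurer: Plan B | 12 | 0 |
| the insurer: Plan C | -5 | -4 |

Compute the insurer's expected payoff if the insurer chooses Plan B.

8

E[Plan B] = 1/3·0 + 2/3·12 = 0 + 8 = 8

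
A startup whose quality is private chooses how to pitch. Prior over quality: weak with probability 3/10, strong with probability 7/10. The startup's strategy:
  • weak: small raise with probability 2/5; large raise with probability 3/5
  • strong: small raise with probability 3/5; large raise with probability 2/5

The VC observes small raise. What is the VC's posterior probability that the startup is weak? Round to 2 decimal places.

0.22

P(small raise) = (3/10)·(2/5) + (7/10)·(3/5) = 27/50
P(weak | small raise) = ((3/10)·(2/5)) / (27/50) = (3/25) / (27/50) = 2/9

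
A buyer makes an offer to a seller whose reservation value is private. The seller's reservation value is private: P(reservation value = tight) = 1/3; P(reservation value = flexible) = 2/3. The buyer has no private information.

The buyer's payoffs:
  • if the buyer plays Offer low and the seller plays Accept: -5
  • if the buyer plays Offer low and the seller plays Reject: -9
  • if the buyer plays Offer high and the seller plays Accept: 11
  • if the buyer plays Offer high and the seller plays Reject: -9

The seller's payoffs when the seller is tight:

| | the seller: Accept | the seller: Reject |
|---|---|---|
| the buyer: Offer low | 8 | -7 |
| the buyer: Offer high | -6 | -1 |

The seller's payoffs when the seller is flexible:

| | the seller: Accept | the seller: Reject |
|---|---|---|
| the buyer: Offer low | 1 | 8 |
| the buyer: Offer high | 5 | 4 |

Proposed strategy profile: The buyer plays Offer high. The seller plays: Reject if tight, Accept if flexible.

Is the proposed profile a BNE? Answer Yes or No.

A profile is a BNE iff every type of every player is best-responding given beliefs about the other side.
The buyer plays Offer high: E[Offer high] = 1/3·(-9) + 2/3·(11) = 13/3; E[Offer low] = -19/3. Best-responding. ✓
The seller (reservation value tight), facing Offer high: Accept gives -6, Reject gives -1. Proposed Reject is best. ✓
The seller (reservation value flexible), facing Offer high: Accept gives 5, Reject gives 4. Proposed Accept is best. ✓

Yes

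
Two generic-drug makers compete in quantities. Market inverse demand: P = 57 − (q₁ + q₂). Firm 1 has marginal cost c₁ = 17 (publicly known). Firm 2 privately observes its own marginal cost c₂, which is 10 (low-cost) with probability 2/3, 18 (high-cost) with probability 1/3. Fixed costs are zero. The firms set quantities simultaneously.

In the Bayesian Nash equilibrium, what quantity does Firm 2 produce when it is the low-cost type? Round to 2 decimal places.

17.56

Each type of Firm 2 best-responds to q₁; Firm 1 best-responds to the expected q₂ over Firm 2's types.
Firm 2 with cost c maximizes (57 − (q₁+q₂) − c)·q₂, giving q₂(c) = (57 − c − q₁)/2.
E[c₂] = 2/3·10 + 1/3·18 = 12.6667
Firm 1's FOC against E[q₂] yields q₁ = (57 − 2·17 + E[c₂])/3 = (57 − 34 + 12.6667)/3 = 11.8889.
q₂(low-cost) = (57 − 10 − 11.8889)/2 = 17.5556.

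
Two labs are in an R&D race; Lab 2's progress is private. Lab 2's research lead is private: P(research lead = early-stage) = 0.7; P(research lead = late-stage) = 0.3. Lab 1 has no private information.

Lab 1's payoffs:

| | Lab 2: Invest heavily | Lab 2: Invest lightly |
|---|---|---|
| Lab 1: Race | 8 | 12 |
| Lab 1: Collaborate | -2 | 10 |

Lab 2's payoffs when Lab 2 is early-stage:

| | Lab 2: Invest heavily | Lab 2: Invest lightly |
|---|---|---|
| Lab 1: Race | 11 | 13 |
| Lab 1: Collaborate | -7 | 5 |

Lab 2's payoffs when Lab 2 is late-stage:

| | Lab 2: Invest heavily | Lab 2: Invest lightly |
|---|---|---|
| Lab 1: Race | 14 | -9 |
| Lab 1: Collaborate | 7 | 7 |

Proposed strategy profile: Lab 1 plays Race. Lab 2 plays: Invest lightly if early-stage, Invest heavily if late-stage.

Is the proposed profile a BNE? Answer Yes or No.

Yes

Lab 1 plays Race: E[Race] = 0.7·(12) + 0.3·(8) = 10.8; E[Collaborate] = 6.4. Best-responding. ✓
Lab 2 (research lead early-stage), facing Race: Invest heavily gives 11, Invest lightly gives 13. Proposed Invest lightly is best. ✓
Lab 2 (research lead late-stage), facing Race: Invest heavily gives 14, Invest lightly gives -9. Proposed Invest heavily is best. ✓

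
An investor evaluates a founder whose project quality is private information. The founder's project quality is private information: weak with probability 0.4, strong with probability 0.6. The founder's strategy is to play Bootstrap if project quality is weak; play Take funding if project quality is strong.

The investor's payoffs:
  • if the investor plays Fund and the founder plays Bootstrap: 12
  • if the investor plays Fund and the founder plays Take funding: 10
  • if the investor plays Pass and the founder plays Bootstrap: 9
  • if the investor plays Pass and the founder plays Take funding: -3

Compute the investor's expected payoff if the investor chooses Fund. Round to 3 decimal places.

10.800

E[Fund] = 0.4·12 + 0.6·10 = 4.8 + 6 = 10.8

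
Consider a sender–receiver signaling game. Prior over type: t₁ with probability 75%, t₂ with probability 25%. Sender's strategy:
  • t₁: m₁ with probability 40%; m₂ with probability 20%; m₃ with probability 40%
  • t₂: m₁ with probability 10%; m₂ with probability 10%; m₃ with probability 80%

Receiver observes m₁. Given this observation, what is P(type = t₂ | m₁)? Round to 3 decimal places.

Apply Bayes' rule using the sender's strategy as the likelihood.
P(m₁) = 0.75·0.4 + 0.25·0.1 = 0.325
P(t₂ | m₁) = (0.25·0.1) / 0.325 = 0.025 / 0.325 = 0.0769231

0.077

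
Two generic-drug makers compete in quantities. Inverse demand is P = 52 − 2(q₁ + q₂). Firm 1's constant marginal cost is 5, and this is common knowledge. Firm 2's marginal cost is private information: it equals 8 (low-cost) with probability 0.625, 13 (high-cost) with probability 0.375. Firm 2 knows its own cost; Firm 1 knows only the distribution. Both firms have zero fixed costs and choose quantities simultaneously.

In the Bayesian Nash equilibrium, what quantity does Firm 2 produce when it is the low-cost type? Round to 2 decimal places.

Type-c best response for Firm 2: q₂(c) = (52 − c)/4 − q₁/2.
Firm 1 maximizes expected profit; its first-order condition is 52 − 4q₁ − 2E[q₂] − 5 = 0.
Substituting E[q₂] and solving: E[c₂] = 9.875, so q₁ = (52 − 2·5 + 9.875)/6 = 8.64583.
q₂(low-cost) = (52 − 8 − 2·8.64583)/4 = 6.67708.

6.68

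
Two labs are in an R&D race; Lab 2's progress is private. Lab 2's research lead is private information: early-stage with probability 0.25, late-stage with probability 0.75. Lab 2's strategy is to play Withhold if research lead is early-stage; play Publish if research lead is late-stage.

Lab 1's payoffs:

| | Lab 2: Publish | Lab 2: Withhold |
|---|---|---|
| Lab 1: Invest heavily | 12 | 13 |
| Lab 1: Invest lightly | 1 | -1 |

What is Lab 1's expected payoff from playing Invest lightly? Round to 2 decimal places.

Take the expectation over Lab 2's research lead, weighting each type's action by its prior probability.
E[Invest lightly] = 0.25·(-1) + 0.75·1 = (-0.25) + 0.75 = 0.5

0.50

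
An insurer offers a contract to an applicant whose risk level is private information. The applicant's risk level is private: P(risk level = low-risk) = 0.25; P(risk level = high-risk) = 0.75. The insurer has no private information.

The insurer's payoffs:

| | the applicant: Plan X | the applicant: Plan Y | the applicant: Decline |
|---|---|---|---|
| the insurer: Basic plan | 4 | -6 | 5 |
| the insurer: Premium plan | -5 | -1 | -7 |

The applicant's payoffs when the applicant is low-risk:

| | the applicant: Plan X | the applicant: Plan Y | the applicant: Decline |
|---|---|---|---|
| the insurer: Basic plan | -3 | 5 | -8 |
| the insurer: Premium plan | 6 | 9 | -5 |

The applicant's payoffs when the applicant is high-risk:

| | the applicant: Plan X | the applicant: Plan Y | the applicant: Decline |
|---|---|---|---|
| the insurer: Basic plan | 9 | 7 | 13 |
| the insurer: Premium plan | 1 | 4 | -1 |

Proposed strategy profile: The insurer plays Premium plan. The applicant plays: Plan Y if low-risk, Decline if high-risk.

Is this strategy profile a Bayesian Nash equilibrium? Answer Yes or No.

No

A profile is a BNE iff every type of every player is best-responding given beliefs about the other side.
The insurer plays Premium plan: E[Premium plan] = 0.25·(-1) + 0.75·(-7) = -5.5; E[Basic plan] = 2.25. Not best-responding. ✗
The applicant (risk level low-risk), facing Premium plan: Plan X gives 6, Plan Y gives 9, Decline gives -5. Proposed Plan Y is best. ✓
The applicant (risk level high-risk), facing Premium plan: Plan X gives 1, Plan Y gives 4, Decline gives -1. Proposed Decline is not best — profitable deviation exists. ✗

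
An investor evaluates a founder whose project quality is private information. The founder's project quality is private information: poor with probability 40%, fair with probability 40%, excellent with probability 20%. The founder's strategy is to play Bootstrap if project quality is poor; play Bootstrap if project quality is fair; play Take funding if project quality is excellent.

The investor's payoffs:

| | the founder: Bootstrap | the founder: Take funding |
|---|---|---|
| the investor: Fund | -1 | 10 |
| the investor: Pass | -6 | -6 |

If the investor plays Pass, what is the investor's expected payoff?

E[Pass] = 0.4·(-6) + 0.4·(-6) + 0.2·(-6) = (-2.4) + (-2.4) + (-1.2) = -6

-6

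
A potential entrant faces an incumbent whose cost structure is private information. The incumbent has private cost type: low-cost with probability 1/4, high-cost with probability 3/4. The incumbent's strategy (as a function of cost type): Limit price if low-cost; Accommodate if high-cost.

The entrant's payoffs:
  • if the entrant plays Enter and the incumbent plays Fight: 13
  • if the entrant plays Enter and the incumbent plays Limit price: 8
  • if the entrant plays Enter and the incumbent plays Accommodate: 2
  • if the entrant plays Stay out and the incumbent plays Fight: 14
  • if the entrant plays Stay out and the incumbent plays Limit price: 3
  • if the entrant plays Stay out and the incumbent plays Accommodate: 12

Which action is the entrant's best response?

Compute the entrant's expected payoff for each action, taking the expectation over the incumbent's type.
E[Enter] = 1/4·(8) + 3/4·(2) = 7/2
E[Stay out] = 1/4·(3) + 3/4·(12) = 39/4
Best response: Stay out (39/4 is the largest).

Stay out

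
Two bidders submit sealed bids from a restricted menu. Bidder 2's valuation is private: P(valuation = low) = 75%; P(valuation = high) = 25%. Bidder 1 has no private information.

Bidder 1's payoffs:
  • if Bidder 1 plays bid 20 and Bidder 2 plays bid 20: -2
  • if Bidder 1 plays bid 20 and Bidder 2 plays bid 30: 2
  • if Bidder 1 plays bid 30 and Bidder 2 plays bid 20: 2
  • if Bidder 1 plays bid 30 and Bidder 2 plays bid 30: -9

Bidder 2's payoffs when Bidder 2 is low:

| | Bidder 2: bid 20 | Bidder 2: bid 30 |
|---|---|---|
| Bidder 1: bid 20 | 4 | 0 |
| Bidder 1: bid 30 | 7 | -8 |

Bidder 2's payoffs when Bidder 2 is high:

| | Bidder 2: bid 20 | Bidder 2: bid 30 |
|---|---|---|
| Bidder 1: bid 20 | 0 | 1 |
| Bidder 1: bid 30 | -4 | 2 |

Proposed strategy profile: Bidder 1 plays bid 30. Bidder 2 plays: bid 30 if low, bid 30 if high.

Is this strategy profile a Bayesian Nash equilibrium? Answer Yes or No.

No

Bidder 1 plays bid 30: E[bid 30] = 0.75·(-9) + 0.25·(-9) = -9; E[bid 20] = 2. Not best-responding. ✗
Bidder 2 (valuation low), facing bid 30: bid 20 gives 7, bid 30 gives -8. Proposed bid 30 is not best — profitable deviation exists. ✗
Bidder 2 (valuation high), facing bid 30: bid 20 gives -4, bid 30 gives 2. Proposed bid 30 is best. ✓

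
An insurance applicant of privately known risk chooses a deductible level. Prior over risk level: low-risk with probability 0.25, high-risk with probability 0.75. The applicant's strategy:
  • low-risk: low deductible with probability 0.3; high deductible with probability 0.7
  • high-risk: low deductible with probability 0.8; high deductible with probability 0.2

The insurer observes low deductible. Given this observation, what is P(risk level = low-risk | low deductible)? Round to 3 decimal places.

P(low deductible) = 0.25·0.3 + 0.75·0.8 = 0.675
P(low-risk | low deductible) = (0.25·0.3) / 0.675 = 0.075 / 0.675 = 0.111111

0.111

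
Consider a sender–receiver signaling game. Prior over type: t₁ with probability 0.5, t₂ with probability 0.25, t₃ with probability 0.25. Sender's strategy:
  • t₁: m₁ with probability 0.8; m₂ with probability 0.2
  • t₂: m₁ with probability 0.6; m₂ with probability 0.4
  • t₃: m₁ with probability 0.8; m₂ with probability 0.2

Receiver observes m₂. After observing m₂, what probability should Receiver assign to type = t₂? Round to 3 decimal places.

0.400

P(m₂) = 0.5·0.2 + 0.25·0.4 + 0.25·0.2 = 0.25
P(t₂ | m₂) = (0.25·0.4) / 0.25 = 0.1 / 0.25 = 0.4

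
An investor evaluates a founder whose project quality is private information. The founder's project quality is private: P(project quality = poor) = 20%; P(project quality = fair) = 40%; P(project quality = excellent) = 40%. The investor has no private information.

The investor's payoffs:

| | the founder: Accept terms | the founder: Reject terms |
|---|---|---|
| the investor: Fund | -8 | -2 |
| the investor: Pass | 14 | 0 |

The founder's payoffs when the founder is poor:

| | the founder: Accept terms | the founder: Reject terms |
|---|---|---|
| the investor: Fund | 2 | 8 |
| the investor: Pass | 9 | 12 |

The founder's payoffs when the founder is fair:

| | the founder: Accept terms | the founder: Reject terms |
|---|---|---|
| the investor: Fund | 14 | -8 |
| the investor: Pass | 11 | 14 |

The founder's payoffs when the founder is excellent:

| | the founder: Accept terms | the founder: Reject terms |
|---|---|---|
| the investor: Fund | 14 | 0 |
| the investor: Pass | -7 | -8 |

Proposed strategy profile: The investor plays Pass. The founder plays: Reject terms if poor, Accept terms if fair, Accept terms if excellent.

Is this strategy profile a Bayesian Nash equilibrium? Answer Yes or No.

No

A profile is a BNE iff every type of every player is best-responding given beliefs about the other side.
The investor plays Pass: E[Pass] = 0.2·(0) + 0.4·(14) + 0.4·(14) = 11.2; E[Fund] = -6.8. Best-responding. ✓
The founder (project quality poor), facing Pass: Accept terms gives 9, Reject terms gives 12. Proposed Reject terms is best. ✓
The founder (project quality fair), facing Pass: Accept terms gives 11, Reject terms gives 14. Proposed Accept terms is not best — profitable deviation exists. ✗
The founder (project quality excellent), facing Pass: Accept terms gives -7, Reject terms gives -8. Proposed Accept terms is best. ✓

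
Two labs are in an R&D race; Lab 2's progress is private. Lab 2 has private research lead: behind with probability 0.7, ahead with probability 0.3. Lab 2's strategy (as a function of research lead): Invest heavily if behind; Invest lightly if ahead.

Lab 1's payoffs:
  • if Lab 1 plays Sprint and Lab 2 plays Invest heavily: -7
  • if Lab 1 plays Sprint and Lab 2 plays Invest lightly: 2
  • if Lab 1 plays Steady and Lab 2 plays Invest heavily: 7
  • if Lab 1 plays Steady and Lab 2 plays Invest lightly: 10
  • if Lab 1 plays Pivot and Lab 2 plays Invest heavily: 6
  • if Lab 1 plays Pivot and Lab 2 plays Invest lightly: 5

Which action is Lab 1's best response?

E[Sprint] = 0.7·(-7) + 0.3·(2) = -4.3
E[Steady] = 0.7·(7) + 0.3·(10) = 7.9
E[Pivot] = 0.7·(6) + 0.3·(5) = 5.7
Best response: Steady (7.9 is the largest).

Steady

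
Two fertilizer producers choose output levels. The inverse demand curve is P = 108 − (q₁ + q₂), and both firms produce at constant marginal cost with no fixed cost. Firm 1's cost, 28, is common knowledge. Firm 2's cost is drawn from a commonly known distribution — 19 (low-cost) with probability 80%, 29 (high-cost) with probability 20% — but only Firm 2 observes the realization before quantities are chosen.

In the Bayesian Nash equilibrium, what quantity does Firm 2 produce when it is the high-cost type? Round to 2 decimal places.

Type-c best response for Firm 2: q₂(c) = (108 − c)/2 − q₁/2.
Firm 1 maximizes expected profit; its first-order condition is 108 − 2q₁ − E[q₂] − 28 = 0.
Substituting E[q₂] and solving: E[c₂] = 21, so q₁ = (108 − 2·28 + 21)/3 = 24.3333.
q₂(high-cost) = (108 − 29 − 24.3333)/2 = 27.3333.

27.33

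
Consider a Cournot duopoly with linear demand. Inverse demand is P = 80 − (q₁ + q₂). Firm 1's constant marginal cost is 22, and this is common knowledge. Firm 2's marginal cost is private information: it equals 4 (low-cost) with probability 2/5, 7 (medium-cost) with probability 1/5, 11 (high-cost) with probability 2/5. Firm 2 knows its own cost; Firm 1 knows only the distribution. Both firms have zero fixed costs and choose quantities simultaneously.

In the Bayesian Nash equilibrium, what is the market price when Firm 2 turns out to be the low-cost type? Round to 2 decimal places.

34.77

Firm 2 with cost c maximizes (80 − (q₁+q₂) − c)·q₂, giving q₂(c) = (80 − c − q₁)/2.
E[c₂] = 2/5·4 + 1/5·7 + 2/5·11 = 7.4
Firm 1's FOC against E[q₂] yields q₁ = (80 − 2·22 + E[c₂])/3 = (80 − 44 + 7.4)/3 = 14.4667.
q₂(low-cost) = 30.7667, so P = 80 − (14.4667 + 30.7667) = 34.7667.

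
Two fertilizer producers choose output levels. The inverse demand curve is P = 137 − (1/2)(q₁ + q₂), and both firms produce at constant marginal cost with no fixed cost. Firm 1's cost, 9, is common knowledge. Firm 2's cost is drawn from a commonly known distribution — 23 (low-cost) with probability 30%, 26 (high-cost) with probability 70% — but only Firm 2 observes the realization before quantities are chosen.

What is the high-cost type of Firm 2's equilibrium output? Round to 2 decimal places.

62.97

Each type of Firm 2 best-responds to q₁; Firm 1 best-responds to the expected q₂ over Firm 2's types.
Firm 2 with cost c maximizes (137 − (1/2)(q₁+q₂) − c)·q₂, giving q₂(c) = (137 − c − (1/2)q₁).
E[c₂] = 0.3·23 + 0.7·26 = 25.1
Firm 1's FOC against E[q₂] yields q₁ = (137 − 2·9 + E[c₂])/(3/2) = (137 − 18 + 25.1)/(3/2) = 96.0667.
q₂(high-cost) = (137 − 26 − (1/2)·96.0667) = 62.9667.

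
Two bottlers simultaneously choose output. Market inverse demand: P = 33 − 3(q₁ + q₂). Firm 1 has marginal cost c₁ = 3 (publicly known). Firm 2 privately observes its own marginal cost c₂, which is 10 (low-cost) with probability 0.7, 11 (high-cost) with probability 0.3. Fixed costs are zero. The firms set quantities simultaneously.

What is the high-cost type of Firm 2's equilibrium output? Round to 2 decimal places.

Firm 2 with cost c maximizes (33 − 3(q₁+q₂) − c)·q₂, giving q₂(c) = (33 − c − 3q₁)/6.
E[c₂] = 0.7·10 + 0.3·11 = 10.3
Firm 1's FOC against E[q₂] yields q₁ = (33 − 2·3 + E[c₂])/9 = (33 − 6 + 10.3)/9 = 4.14444.
q₂(high-cost) = (33 − 11 − 3·4.14444)/6 = 1.59444.

1.59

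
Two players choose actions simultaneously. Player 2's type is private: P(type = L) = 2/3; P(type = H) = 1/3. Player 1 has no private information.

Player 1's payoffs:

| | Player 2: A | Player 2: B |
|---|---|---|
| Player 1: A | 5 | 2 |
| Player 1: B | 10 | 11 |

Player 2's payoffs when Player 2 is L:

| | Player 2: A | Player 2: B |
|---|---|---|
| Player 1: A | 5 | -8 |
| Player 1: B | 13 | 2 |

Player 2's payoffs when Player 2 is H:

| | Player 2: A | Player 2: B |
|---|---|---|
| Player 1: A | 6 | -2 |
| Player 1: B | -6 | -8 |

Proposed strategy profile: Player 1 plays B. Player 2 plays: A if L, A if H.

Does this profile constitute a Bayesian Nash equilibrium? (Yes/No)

A profile is a BNE iff every type of every player is best-responding given beliefs about the other side.
Player 1 plays B: E[B] = 2/3·(10) + 1/3·(10) = 10; E[A] = 5. Best-responding. ✓
Player 2 (type L), facing B: A gives 13, B gives 2. Proposed A is best. ✓
Player 2 (type H), facing B: A gives -6, B gives -8. Proposed A is best. ✓

Yes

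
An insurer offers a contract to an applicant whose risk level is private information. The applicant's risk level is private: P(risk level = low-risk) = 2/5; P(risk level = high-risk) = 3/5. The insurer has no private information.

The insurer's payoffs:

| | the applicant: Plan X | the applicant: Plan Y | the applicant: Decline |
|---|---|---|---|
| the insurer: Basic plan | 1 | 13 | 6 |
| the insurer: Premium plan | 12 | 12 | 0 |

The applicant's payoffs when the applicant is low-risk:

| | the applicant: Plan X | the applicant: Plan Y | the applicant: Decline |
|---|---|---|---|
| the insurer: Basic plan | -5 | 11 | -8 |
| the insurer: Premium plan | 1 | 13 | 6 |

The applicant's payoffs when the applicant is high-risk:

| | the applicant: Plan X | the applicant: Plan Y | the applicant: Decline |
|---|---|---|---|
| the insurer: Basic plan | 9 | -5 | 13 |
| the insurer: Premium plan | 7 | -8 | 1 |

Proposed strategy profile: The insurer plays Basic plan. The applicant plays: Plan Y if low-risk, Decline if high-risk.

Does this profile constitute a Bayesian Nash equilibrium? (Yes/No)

A profile is a BNE iff every type of every player is best-responding given beliefs about the other side.
The insurer plays Basic plan: E[Basic plan] = 2/5·(13) + 3/5·(6) = 44/5; E[Premium plan] = 24/5. Best-responding. ✓
The applicant (risk level low-risk), facing Basic plan: Plan X gives -5, Plan Y gives 11, Decline gives -8. Proposed Plan Y is best. ✓
The applicant (risk level high-risk), facing Basic plan: Plan X gives 9, Plan Y gives -5, Decline gives 13. Proposed Decline is best. ✓

Yes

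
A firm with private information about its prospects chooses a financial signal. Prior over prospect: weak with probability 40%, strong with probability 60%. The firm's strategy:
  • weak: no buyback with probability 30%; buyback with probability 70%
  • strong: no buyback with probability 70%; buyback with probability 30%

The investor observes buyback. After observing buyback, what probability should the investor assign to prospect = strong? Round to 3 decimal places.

Apply Bayes' rule using the sender's strategy as the likelihood.
P(buyback) = 0.4·0.7 + 0.6·0.3 = 0.46
P(strong | buyback) = (0.6·0.3) / 0.46 = 0.18 / 0.46 = 0.391304

0.391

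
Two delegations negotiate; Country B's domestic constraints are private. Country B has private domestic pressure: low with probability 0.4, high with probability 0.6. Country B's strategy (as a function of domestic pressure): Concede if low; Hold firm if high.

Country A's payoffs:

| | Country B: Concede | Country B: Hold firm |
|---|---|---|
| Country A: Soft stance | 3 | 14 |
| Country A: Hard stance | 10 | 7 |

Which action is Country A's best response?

Compute Country A's expected payoff for each action, taking the expectation over Country B's type.
E[Soft stance] = 0.4·(3) + 0.6·(14) = 9.6
E[Hard stance] = 0.4·(10) + 0.6·(7) = 8.2
Best response: Soft stance (9.6 is the largest).

Soft stance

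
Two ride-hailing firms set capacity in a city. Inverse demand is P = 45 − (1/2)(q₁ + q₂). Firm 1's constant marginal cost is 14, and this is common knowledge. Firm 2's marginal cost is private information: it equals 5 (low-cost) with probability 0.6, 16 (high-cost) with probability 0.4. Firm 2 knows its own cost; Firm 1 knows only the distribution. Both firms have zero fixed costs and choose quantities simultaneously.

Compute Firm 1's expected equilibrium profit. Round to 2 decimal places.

Firm 2 with cost c maximizes (45 − (1/2)(q₁+q₂) − c)·q₂, giving q₂(c) = (45 − c − (1/2)q₁).
E[c₂] = 0.6·5 + 0.4·16 = 9.4
Firm 1's FOC against E[q₂] yields q₁ = (45 − 2·14 + E[c₂])/(3/2) = (45 − 28 + 9.4)/(3/2) = 17.6.
E[P] = 45 − (1/2)·(q₁ + E[q₂]) = 22.8; Firm 1's expected profit = (E[P] − 14)·q₁ = (22.8 − 14)·17.6 = 154.88.

154.88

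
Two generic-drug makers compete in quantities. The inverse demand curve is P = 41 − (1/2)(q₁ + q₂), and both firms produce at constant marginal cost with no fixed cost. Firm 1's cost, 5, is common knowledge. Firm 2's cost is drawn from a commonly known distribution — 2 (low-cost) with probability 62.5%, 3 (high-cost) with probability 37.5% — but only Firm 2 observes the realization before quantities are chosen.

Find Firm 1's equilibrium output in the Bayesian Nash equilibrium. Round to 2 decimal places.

22.25

Type-c best response for Firm 2: q₂(c) = (41 − c) − q₁/2.
Firm 1 maximizes expected profit; its first-order condition is 41 − q₁ − (1/2)E[q₂] − 5 = 0.
Substituting E[q₂] and solving: E[c₂] = 2.375, so q₁ = (41 − 2·5 + 2.375)/(3/2) = 22.25.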